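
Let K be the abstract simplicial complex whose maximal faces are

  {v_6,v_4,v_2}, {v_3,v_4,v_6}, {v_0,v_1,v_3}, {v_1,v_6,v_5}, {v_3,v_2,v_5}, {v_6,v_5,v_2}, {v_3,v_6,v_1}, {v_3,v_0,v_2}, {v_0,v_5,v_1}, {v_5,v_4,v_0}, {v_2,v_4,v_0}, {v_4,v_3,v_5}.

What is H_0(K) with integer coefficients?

Order the vertices as v_0 < v_1 < v_2 < v_3 < v_4 < v_5 < v_6. Listing each simplex with vertices in this order, K has dimension 2 with simplices:

  0-simplices (7): [v_0], [v_1], [v_2], [v_3], [v_4], [v_5], [v_6]
  1-simplices (18): (18 of them)
  2-simplices (12): (12 of them)

so the chain groups are C_0 ≅ Z^7, C_1 ≅ Z^18, C_2 ≅ Z^12.

Boundary ∂_1: C_1 → C_0 sends each edge [p,q] (with p < q) to q − p. For instance
  ∂[v_0,v_3] = [v_3] − [v_0].
This gives a 7×18 integer matrix of rank 6; reducing to Smith normal form yields diagonal entries (1,1,1,1,1,1).

The boundary map ∂_2: C_2 → C_1 acts by ∂[p,q,r] = [q,r] − [p,r] + [p,q]. For instance
  ∂[v_3,v_4,v_5] = [v_4,v_5] − [v_3,v_5] + [v_3,v_4],
  ∂[v_0,v_4,v_5] = [v_4,v_5] − [v_0,v_5] + [v_0,v_4].
As a 18×12 matrix over Z this has rank 12, with invariant factors (1,1,1,1,1,1,1,1,1,1,1,2).

Reading off H_k = ker ∂_k / im ∂_{k+1}:

  H_0: rank C_0 − rank ∂_1 = 7 − 6 = 1, and the invariant factors of ∂_1 are all 1, so H_0 ≅ Z.

(K is a triangulation of the real projective plane RP^2.)

H_0 ≅ Z.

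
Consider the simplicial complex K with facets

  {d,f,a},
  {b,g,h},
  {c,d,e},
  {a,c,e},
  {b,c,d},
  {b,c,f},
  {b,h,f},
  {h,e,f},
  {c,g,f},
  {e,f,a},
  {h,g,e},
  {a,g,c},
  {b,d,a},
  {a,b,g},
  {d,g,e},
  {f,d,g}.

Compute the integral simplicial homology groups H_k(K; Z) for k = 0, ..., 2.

H_0 = Z,  H_1 = Z^2,  H_2 = Z.

Order the vertices as a < b < c < d < e < f < g < h. Listing each simplex with vertices in this order, K has dimension 2 with simplices:

  0-simplices (8): a, b, c, d, e, f, g, h
  1-simplices (24): ab, ac, ad, ae, af, ag, bc, bd, bf, bg, bh, cd, ce, cf, cg, de, df, dg, ef, eg, eh, fg, fh, gh
  2-simplices (16): abd, abg, ace, acg, adf, aef, bcd, bcf, bfh, bgh, cde, cfg, deg, dfg, efh, egh

so the chain groups are C_0 ≅ Z^8, C_1 ≅ Z^24, C_2 ≅ Z^16.

The boundary map ∂_1: C_1 → C_0 sends each edge [p,q] (with p < q) to q − p. For instance
  ∂ce = e − c.
The resulting 8×24 matrix has rank 7, and its Smith normal form has invariant factors (1,1,1,1,1,1,1).

Boundary ∂_2: C_2 → C_1 maps a triangle to the signed sum of its edges. For instance
  ∂efh = fh − eh + ef,
  ∂bfh = fh − bh + bf.
The 24×16 boundary matrix has rank 15 and Smith normal form diag(1,1,1,1,1,1,1,1,1,1,1,1,1,1,1).

Reading off H_k = ker ∂_k / im ∂_{k+1}:

  H_0: rank C_0 − rank ∂_1 = 8 − 7 = 1, and the invariant factors of ∂_1 are all 1, so H_0 = Z.
  H_1: rank ker ∂_1 − rank ∂_2 = (24 − 7) − 15 = 2, and the invariant factors of ∂_2 are all 1, so H_1 = Z^2.
  H_2: rank ker ∂_2 − rank ∂_3 = (16 − 15) − 0 = 1, and there is no ∂_3, so H_2 = Z.

As a check, the Euler characteristic is 8 − 24 + 16 = 0, which agrees with 1 − 2 + 1 = 0.
(K is a triangulation of the torus T^2.)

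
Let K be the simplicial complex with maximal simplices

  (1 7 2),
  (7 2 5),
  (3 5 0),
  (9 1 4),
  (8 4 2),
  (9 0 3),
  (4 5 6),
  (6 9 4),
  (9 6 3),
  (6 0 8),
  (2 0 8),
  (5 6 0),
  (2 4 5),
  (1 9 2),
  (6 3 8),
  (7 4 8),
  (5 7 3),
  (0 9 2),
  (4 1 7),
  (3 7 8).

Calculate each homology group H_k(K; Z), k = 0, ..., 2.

Take the total order 0 < 1 < 2 < 3 < 4 < 5 < 6 < 7 < 8 < 9 on the vertex set. Then K (dimension 2) consists of the simplices:

  0-simplices (10): [0], [1], [2], [3], [4], [5], [6], [7], [8], [9]
  1-simplices (30): (30 of them)
  2-simplices (20): (20 of them)

giving chain groups C_0 ≅ Z^10, C_1 ≅ Z^30, C_2 ≅ Z^20.

Boundary ∂_1: C_1 → C_0 maps an edge to its endpoints' difference, ∂[p,q] = q − p. For instance
  ∂[6,8] = [8] − [6].
The resulting 10×30 matrix has rank 9, and its Smith normal form has invariant factors (1,1,1,1,1,1,1,1,1).

∂_2: C_2 → C_1 acts by ∂[p,q,r] = [q,r] − [p,r] + [p,q]. For instance
  ∂[0,3,9] = [3,9] − [0,9] + [0,3],
  ∂[0,2,8] = [2,8] − [0,8] + [0,2].
The 30×20 boundary matrix has rank 20 and Smith normal form diag(1,1,1,1,1,1,1,1,1,1,1,1,1,1,1,1,1,1,1,2).

From H_k ≅ ker(∂_k) / im(∂_{k+1}) we obtain:

  H_0: rank C_0 − rank ∂_1 = 10 − 9 = 1, and the invariant factors of ∂_1 are all 1, so H_0 = Z.
  H_1: rank ker ∂_1 − rank ∂_2 = (30 − 9) − 20 = 1, and ∂_2 has invariant factor 2 > 1, so H_1 = Z ⊕ Z/2.
  H_2: rank ker ∂_2 − rank ∂_3 = (20 − 20) − 0 = 0, and there is no ∂_3, so H_2 = 0.

H_0 = Z,  H_1 = Z ⊕ Z/2,  H_2 = 0.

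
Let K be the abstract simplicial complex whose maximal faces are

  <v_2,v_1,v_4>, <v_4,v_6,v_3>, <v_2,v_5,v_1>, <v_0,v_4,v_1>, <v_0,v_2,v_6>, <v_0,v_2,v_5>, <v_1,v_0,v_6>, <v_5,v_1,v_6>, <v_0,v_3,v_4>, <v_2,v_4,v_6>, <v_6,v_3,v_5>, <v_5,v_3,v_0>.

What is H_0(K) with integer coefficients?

Order the vertices as v_0 < v_1 < v_2 < v_3 < v_4 < v_5 < v_6. Listing each simplex with vertices in this order, K has dimension 2 with simplices:

  0-simplices (7): [v_0], [v_1], [v_2], [v_3], [v_4], [v_5], [v_6]
  1-simplices (18): (18 of them)
  2-simplices (12): (12 of them)

giving chain groups C_0 ≅ Z^7, C_1 ≅ Z^18, C_2 ≅ Z^12.

Boundary ∂_1: C_1 → C_0 maps an edge to its endpoints' difference, ∂[p,q] = q − p. For instance
  ∂[v_2,v_5] = [v_5] − [v_2].
As a 7×18 matrix over Z this has rank 6, with invariant factors (1,1,1,1,1,1).

The boundary map ∂_2: C_2 → C_1 acts by ∂[p,q,r] = [q,r] − [p,r] + [p,q]. For instance
  ∂[v_1,v_5,v_6] = [v_5,v_6] − [v_1,v_6] + [v_1,v_5],
  ∂[v_2,v_4,v_6] = [v_4,v_6] − [v_2,v_6] + [v_2,v_4].
As a 18×12 matrix over Z this has rank 12, with invariant factors (1,1,1,1,1,1,1,1,1,1,1,2).

Now H_k = ker ∂_k / im ∂_{k+1}, so:

  H_0: rank C_0 − rank ∂_1 = 7 − 6 = 1, and the invariant factors of ∂_1 are all 1, so H_0 ≅ Z.

(K is a triangulation of the real projective plane RP^2.)

H_0 = Z.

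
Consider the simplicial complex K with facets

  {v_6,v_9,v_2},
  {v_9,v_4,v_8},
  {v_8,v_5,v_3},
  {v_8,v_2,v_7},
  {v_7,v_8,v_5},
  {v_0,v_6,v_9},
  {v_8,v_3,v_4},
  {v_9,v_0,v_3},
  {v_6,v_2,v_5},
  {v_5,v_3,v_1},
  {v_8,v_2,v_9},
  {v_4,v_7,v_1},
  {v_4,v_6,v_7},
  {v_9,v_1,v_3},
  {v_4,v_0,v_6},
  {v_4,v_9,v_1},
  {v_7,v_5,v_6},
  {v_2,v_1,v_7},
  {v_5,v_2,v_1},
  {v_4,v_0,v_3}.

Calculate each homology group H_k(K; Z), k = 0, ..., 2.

H_0 = Z,  H_1 = Z ⊕ Z/2,  H_2 = 0.

Take the total order v_0 < v_1 < v_2 < v_3 < v_4 < v_5 < v_6 < v_7 < v_8 < v_9 on the vertex set. Then K (dimension 2) consists of the simplices:

  0-simplices (10): [v_0], [v_1], [v_2], [v_3], [v_4], [v_5], [v_6], [v_7], [v_8], [v_9]
  1-simplices (30): (30 of them)
  2-simplices (20): (20 of them)

so the chain groups are C_0 ≅ Z^10, C_1 ≅ Z^30, C_2 ≅ Z^20.

Boundary ∂_1: C_1 → C_0 sends each edge [p,q] (with p < q) to q − p.
This gives a 10×30 integer matrix of rank 9; reducing to Smith normal form yields diagonal entries (1,1,1,1,1,1,1,1,1).

Boundary ∂_2: C_2 → C_1 sends each 2-simplex [p,q,r] to [q,r] − [p,r] + [p,q]. For instance
  ∂[v_3,v_4,v_8] = [v_4,v_8] − [v_3,v_8] + [v_3,v_4],
  ∂[v_0,v_4,v_6] = [v_4,v_6] − [v_0,v_6] + [v_0,v_4].
This gives a 30×20 integer matrix of rank 20; reducing to Smith normal form yields diagonal entries (1,1,1,1,1,1,1,1,1,1,1,1,1,1,1,1,1,1,1,2).

Computing H_k = (kernel of ∂_k) / (image of ∂_{k+1}):

  H_0: rank C_0 − rank ∂_1 = 10 − 9 = 1, and the invariant factors of ∂_1 are all 1, so H_0 = Z.
  H_1: rank ker ∂_1 − rank ∂_2 = (30 − 9) − 20 = 1, and ∂_2 has invariant factor 2 > 1, so H_1 = Z ⊕ Z/2.
  H_2: rank ker ∂_2 − rank ∂_3 = (20 − 20) − 0 = 0, and there is no ∂_3, so H_2 = 0.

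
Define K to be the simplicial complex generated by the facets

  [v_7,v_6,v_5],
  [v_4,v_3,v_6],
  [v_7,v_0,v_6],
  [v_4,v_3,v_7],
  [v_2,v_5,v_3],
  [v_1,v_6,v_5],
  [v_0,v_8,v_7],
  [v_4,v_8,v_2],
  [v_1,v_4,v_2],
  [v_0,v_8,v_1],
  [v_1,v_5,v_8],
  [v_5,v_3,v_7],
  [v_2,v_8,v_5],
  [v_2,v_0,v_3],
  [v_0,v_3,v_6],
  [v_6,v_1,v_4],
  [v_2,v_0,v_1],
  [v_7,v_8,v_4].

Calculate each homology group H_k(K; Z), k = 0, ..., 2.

Order the vertices as v_0 < v_1 < v_2 < v_3 < v_4 < v_5 < v_6 < v_7 < v_8. Listing each simplex with vertices in this order, K has dimension 2 with simplices:

  0-simplices (9): [v_0], [v_1], [v_2], [v_3], [v_4], [v_5], [v_6], [v_7], [v_8]
  1-simplices (27): (27 of them)
  2-simplices (18): (18 of them)

Hence C_0 ≅ Z^9, C_1 ≅ Z^27, C_2 ≅ Z^18.

∂_1: C_1 → C_0 maps an edge to its endpoints' difference, ∂[p,q] = q − p. For instance
  ∂[v_0,v_3] = [v_3] − [v_0].
The resulting 9×27 matrix has rank 8, and its Smith normal form has invariant factors (1,1,1,1,1,1,1,1).

∂_2: C_2 → C_1 acts by ∂[p,q,r] = [q,r] − [p,r] + [p,q]. For instance
  ∂[v_5,v_6,v_7] = [v_6,v_7] − [v_5,v_7] + [v_5,v_6],
  ∂[v_1,v_2,v_4] = [v_2,v_4] − [v_1,v_4] + [v_1,v_2].
This gives a 27×18 integer matrix of rank 18; reducing to Smith normal form yields diagonal entries (1,1,1,1,1,1,1,1,1,1,1,1,1,1,1,1,1,2).

Reading off H_k = ker ∂_k / im ∂_{k+1}:

  H_0: rank C_0 − rank ∂_1 = 9 − 8 = 1, and the invariant factors of ∂_1 are all 1, so H_0 ≅ Z.
  H_1: rank ker ∂_1 − rank ∂_2 = (27 − 8) − 18 = 1, and ∂_2 has invariant factor 2 > 1, so H_1 ≅ Z ⊕ Z_2.
  H_2: rank ker ∂_2 − rank ∂_3 = (18 − 18) − 0 = 0, and there is no ∂_3, so H_2 ≅ 0.

(K is a triangulation of the Klein bottle.)

H_0 = Z,  H_1 = Z ⊕ Z_2,  H_2 = 0.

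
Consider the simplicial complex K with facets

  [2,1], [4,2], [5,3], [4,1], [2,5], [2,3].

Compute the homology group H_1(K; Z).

H_1 = Z^2.

Take the total order 1 < 2 < 3 < 4 < 5 on the vertex set. Then K (dimension 1) consists of the simplices:

  0-simplices (5): [1], [2], [3], [4], [5]
  1-simplices (6): [1,2], [1,4], [2,3], [2,4], [2,5], [3,5]

Hence C_0 ≅ Z^5, C_1 ≅ Z^6.

Boundary ∂_1: C_1 → C_0 is given by ∂[p,q] = [q] − [p]. For instance
  ∂[2,4] = [4] − [2].
The 5×6 boundary matrix has rank 4 and Smith normal form diag(1,1,1,1).

Reading off H_k = ker ∂_k / im ∂_{k+1}:

  H_1: rank ker ∂_1 − rank ∂_2 = (6 − 4) − 0 = 2, and there is no ∂_2, so H_1 = Z^2.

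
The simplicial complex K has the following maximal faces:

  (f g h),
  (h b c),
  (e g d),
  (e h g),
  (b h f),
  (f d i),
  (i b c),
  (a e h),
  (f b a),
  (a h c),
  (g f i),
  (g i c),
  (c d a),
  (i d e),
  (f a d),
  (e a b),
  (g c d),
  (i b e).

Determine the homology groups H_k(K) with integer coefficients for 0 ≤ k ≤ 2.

H_0 ≅ Z,  H_1 ≅ Z ⊕ Z/2Z,  H_2 = 0.

We work with the vertex ordering a < b < c < d < e < f < g < h < i. The simplices of K, each written with vertices in increasing order, are:

  0-simplices (9): a, b, c, d, e, f, g, h, i
  1-simplices (27): ab, ac, ad, ae, af, ah, bc, be, bf, bh, bi, cd, cg, ch, ci, de, df, dg, di, eg, eh, ei, fg, fh, fi, gh, gi
  2-simplices (18): abe, abf, acd, ach, adf, aeh, bch, bci, bei, bfh, cdg, cgi, deg, dei, dfi, egh, fgh, fgi

giving chain groups C_0 ≅ Z^9, C_1 ≅ Z^27, C_2 ≅ Z^18.

The boundary map ∂_1: C_1 → C_0 sends each edge [p,q] (with p < q) to q − p. For instance
  ∂gi = i − g.
The resulting 9×27 matrix has rank 8, and its Smith normal form has invariant factors (1,1,1,1,1,1,1,1).

The boundary map ∂_2: C_2 → C_1 maps a triangle to the signed sum of its edges. For instance
  ∂adf = df − af + ad,
  ∂abf = bf − af + ab.
The 27×18 boundary matrix has rank 18 and Smith normal form diag(1,1,1,1,1,1,1,1,1,1,1,1,1,1,1,1,1,2).

Computing H_k = (kernel of ∂_k) / (image of ∂_{k+1}):

  H_0: rank C_0 − rank ∂_1 = 9 − 8 = 1, and the invariant factors of ∂_1 are all 1, so H_0 ≅ Z.
  H_1: rank ker ∂_1 − rank ∂_2 = (27 − 8) − 18 = 1, and ∂_2 has invariant factor 2 > 1, so H_1 ≅ Z ⊕ Z/2Z.
  H_2: rank ker ∂_2 − rank ∂_3 = (18 − 18) − 0 = 0, and there is no ∂_3, so H_2 ≅ 0.

As a check, the Euler characteristic is 9 − 27 + 18 = 0, which agrees with 1 − 1 + 0 = 0.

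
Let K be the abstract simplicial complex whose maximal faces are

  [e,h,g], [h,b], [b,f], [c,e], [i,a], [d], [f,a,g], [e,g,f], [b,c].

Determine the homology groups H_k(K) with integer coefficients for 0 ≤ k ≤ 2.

We work with the vertex ordering a < b < c < d < e < f < g < h < i. The simplices of K, each written with vertices in increasing order, are:

  0-simplices (9): a, b, c, d, e, f, g, h, i
  1-simplices (12): af, ag, ai, bc, bf, bh, ce, ef, eg, eh, fg, gh
  2-simplices (3): afg, efg, egh

Hence C_0 ≅ Z^9, C_1 ≅ Z^12, C_2 ≅ Z^3.

The boundary map ∂_1: C_1 → C_0 is given by ∂[p,q] = [q] − [p]. For instance
  ∂bc = c − b.
The resulting 9×12 matrix has rank 7, and its Smith normal form has invariant factors (1,1,1,1,1,1,1).

The boundary map ∂_2: C_2 → C_1 sends each 2-simplex [p,q,r] to [q,r] − [p,r] + [p,q]. For instance
  ∂egh = gh − eh + eg,
  ∂efg = fg − eg + ef.
The resulting 12×3 matrix has rank 3, and its Smith normal form has invariant factors (1,1,1).

Reading off H_k = ker ∂_k / im ∂_{k+1}:

  H_0: rank C_0 − rank ∂_1 = 9 − 7 = 2, and the invariant factors of ∂_1 are all 1, so H_0 = Z^2.
  H_1: rank ker ∂_1 − rank ∂_2 = (12 − 7) − 3 = 2, and the invariant factors of ∂_2 are all 1, so H_1 = Z^2.
  H_2: rank ker ∂_2 − rank ∂_3 = (3 − 3) − 0 = 0, and there is no ∂_3, so H_2 = 0.

H_0 = Z^2,  H_1 = Z^2,  H_2 = 0.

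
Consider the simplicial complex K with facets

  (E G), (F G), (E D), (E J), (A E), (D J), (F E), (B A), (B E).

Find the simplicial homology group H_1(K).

H_1 = Z^3.

K has 7 vertices, 9 edges.
rank ∂_1 = 6, rank ∂_2 = 0 ⇒ b_1 = 9 − 6 − 0 = 3. So H_1 = Z^3.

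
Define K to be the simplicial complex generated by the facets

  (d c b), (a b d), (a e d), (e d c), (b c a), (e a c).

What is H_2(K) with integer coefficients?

Order the vertices as a < b < c < d < e. Listing each simplex with vertices in this order, K has dimension 2 with simplices:

  0-simplices (5): a, b, c, d, e
  1-simplices (9): ab, ac, ad, ae, bc, bd, cd, ce, de
  2-simplices (6): abc, abd, ace, ade, bcd, cde

giving chain groups C_0 ≅ Z^5, C_1 ≅ Z^9, C_2 ≅ Z^6.

Boundary ∂_1: C_1 → C_0 maps an edge to its endpoints' difference, ∂[p,q] = q − p. For instance
  ∂ce = e − c.
This gives a 5×9 integer matrix of rank 4; reducing to Smith normal form yields diagonal entries (1,1,1,1).

∂_2: C_2 → C_1 sends each 2-simplex [p,q,r] to [q,r] − [p,r] + [p,q]. For instance
  ∂ade = de − ae + ad,
  ∂bcd = cd − bd + bc.
The resulting 9×6 matrix has rank 5, and its Smith normal form has invariant factors (1,1,1,1,1).

Computing H_k = (kernel of ∂_k) / (image of ∂_{k+1}):

  H_2: rank ker ∂_2 − rank ∂_3 = (6 − 5) − 0 = 1, and there is no ∂_3, so H_2 ≅ Z.

H_2 ≅ Z.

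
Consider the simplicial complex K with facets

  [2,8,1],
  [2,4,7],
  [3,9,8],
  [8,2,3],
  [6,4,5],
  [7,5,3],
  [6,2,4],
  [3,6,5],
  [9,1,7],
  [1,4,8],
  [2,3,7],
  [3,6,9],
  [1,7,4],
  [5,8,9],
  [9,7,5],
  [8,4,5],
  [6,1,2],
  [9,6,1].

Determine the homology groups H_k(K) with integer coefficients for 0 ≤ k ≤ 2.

H_0 ≅ Z,  H_1 ≅ Z ⊕ Z_2,  H_2 = 0.

Fix the vertex order 1 < 2 < 3 < 4 < 5 < 6 < 7 < 8 < 9 and write every simplex with vertices in increasing order. Then dim K = 2 and the simplices of K are:

  0-simplices (9): [1], [2], [3], [4], [5], [6], [7], [8], [9]
  1-simplices (27): (27 of them)
  2-simplices (18): [1,2,6], [1,2,8], [1,4,7], [1,4,8], [1,6,9], [1,7,9], [2,3,7], [2,3,8], [2,4,6], [2,4,7], [3,5,6], [3,5,7], [3,6,9], [3,8,9], [4,5,6], [4,5,8], [5,7,9], [5,8,9]

giving chain groups C_0 ≅ Z^9, C_1 ≅ Z^27, C_2 ≅ Z^18.

Boundary ∂_1: C_1 → C_0 maps an edge to its endpoints' difference, ∂[p,q] = q − p. For instance
  ∂[3,8] = [8] − [3].
This gives a 9×27 integer matrix of rank 8; reducing to Smith normal form yields diagonal entries (1,1,1,1,1,1,1,1).

The boundary map ∂_2: C_2 → C_1 acts by ∂[p,q,r] = [q,r] − [p,r] + [p,q]. For instance
  ∂[1,4,8] = [4,8] − [1,8] + [1,4],
  ∂[3,5,6] = [5,6] − [3,6] + [3,5].
This gives a 27×18 integer matrix of rank 18; reducing to Smith normal form yields diagonal entries (1,1,1,1,1,1,1,1,1,1,1,1,1,1,1,1,1,2).

Now H_k = ker ∂_k / im ∂_{k+1}, so:

  H_0: rank C_0 − rank ∂_1 = 9 − 8 = 1, and the invariant factors of ∂_1 are all 1, so H_0 = Z.
  H_1: rank ker ∂_1 − rank ∂_2 = (27 − 8) − 18 = 1, and ∂_2 has invariant factor 2 > 1, so H_1 = Z ⊕ Z_2.
  H_2: rank ker ∂_2 − rank ∂_3 = (18 − 18) − 0 = 0, and there is no ∂_3, so H_2 = 0.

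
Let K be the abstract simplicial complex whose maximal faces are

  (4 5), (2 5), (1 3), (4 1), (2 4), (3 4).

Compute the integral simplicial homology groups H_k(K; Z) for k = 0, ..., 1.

H_0 = Z,  H_1 = Z^2.

Fix the vertex order 1 < 2 < 3 < 4 < 5 and write every simplex with vertices in increasing order. Then dim K = 1 and the simplices of K are:

  0-simplices (5): [1], [2], [3], [4], [5]
  1-simplices (6): [1,3], [1,4], [2,4], [2,5], [3,4], [4,5]

Hence C_0 ≅ Z^5, C_1 ≅ Z^6.

Boundary ∂_1: C_1 → C_0 sends each edge [p,q] (with p < q) to q − p. For instance
  ∂[1,4] = [4] − [1].
As a 5×6 matrix over Z this has rank 4, with invariant factors (1,1,1,1).

Computing H_k = (kernel of ∂_k) / (image of ∂_{k+1}):

  H_0: rank C_0 − rank ∂_1 = 5 − 4 = 1, and the invariant factors of ∂_1 are all 1, so H_0 ≅ Z.
  H_1: rank ker ∂_1 − rank ∂_2 = (6 − 4) − 0 = 2, and there is no ∂_2, so H_1 ≅ Z^2.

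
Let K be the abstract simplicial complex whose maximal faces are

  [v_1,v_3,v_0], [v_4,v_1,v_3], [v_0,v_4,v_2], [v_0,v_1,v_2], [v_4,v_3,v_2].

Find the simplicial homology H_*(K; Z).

H_0 ≅ Z,  H_1 ≅ Z,  H_2 = 0.

Fix the vertex order v_0 < v_1 < v_2 < v_3 < v_4 and write every simplex with vertices in increasing order. Then dim K = 2 and the simplices of K are:

  0-simplices (5): [v_0], [v_1], [v_2], [v_3], [v_4]
  1-simplices (10): [v_0,v_1], [v_0,v_2], [v_0,v_3], [v_0,v_4], [v_1,v_2], [v_1,v_3], [v_1,v_4], [v_2,v_3], [v_2,v_4], [v_3,v_4]
  2-simplices (5): [v_0,v_1,v_2], [v_0,v_1,v_3], [v_0,v_2,v_4], [v_1,v_3,v_4], [v_2,v_3,v_4]

giving chain groups C_0 ≅ Z^5, C_1 ≅ Z^10, C_2 ≅ Z^5.

Boundary ∂_1: C_1 → C_0 maps an edge to its endpoints' difference, ∂[p,q] = q − p. For instance
  ∂[v_2,v_3] = [v_3] − [v_2].
This gives a 5×10 integer matrix of rank 4; reducing to Smith normal form yields diagonal entries (1,1,1,1).

The boundary map ∂_2: C_2 → C_1 maps a triangle to the signed sum of its edges. For instance
  ∂[v_0,v_1,v_3] = [v_1,v_3] − [v_0,v_3] + [v_0,v_1],
  ∂[v_1,v_3,v_4] = [v_3,v_4] − [v_1,v_4] + [v_1,v_3].
As a 10×5 matrix over Z this has rank 5, with invariant factors (1,1,1,1,1).

Reading off H_k = ker ∂_k / im ∂_{k+1}:

  H_0: rank C_0 − rank ∂_1 = 5 − 4 = 1, and the invariant factors of ∂_1 are all 1, so H_0 = Z.
  H_1: rank ker ∂_1 − rank ∂_2 = (10 − 4) − 5 = 1, and the invariant factors of ∂_2 are all 1, so H_1 = Z.
  H_2: rank ker ∂_2 − rank ∂_3 = (5 − 5) − 0 = 0, and there is no ∂_3, so H_2 = 0.

As a check, the Euler characteristic is 5 − 10 + 5 = 0, which agrees with 1 − 1 + 0 = 0.
(K is a triangulation of the Möbius band.)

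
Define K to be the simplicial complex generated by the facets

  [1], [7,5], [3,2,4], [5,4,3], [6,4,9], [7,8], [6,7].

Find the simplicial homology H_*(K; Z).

K has 9 vertices, 11 edges, 3 triangles.
rank ∂_0 = 0, rank ∂_1 = 7 ⇒ b_0 = 9 − 0 − 7 = 2; all invariant factors of ∂_1 are 1 so no torsion. So H_0 ≅ Z^2.
rank ∂_1 = 7, rank ∂_2 = 3 ⇒ b_1 = 11 − 7 − 3 = 1; all invariant factors of ∂_2 are 1 so no torsion. So H_1 ≅ Z.
rank ∂_2 = 3, rank ∂_3 = 0 ⇒ b_2 = 3 − 3 − 0 = 0. So H_2 ≅ 0.

H_0 ≅ Z^2,  H_1 ≅ Z,  H_2 = 0.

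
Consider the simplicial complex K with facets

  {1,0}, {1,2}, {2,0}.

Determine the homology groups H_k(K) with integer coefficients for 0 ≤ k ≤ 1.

H_0 ≅ Z,  H_1 ≅ Z.

Order the vertices as 0 < 1 < 2. Listing each simplex with vertices in this order, K has dimension 1 with simplices:

  0-simplices (3): [0], [1], [2]
  1-simplices (3): [0,1], [0,2], [1,2]

giving chain groups C_0 ≅ Z^3, C_1 ≅ Z^3.

The boundary map ∂_1: C_1 → C_0 sends each edge [p,q] (with p < q) to q − p. For instance
  ∂[0,2] = [2] − [0].
The 3×3 boundary matrix has rank 2 and Smith normal form diag(1,1).

Now H_k = ker ∂_k / im ∂_{k+1}, so:

  H_0: rank C_0 − rank ∂_1 = 3 − 2 = 1, and the invariant factors of ∂_1 are all 1, so H_0 ≅ Z.
  H_1: rank ker ∂_1 − rank ∂_2 = (3 − 2) − 0 = 1, and there is no ∂_2, so H_1 ≅ Z.

(K is a triangulation of the circle S^1.)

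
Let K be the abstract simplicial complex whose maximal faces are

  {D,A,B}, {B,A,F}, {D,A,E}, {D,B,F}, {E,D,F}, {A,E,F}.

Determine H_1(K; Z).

H_1 ≅ 0.

K has 5 vertices, 9 edges, 6 triangles.
rank ∂_1 = 4, rank ∂_2 = 5 ⇒ b_1 = 9 − 4 − 5 = 0; all invariant factors of ∂_2 are 1 so no torsion. So H_1 ≅ 0.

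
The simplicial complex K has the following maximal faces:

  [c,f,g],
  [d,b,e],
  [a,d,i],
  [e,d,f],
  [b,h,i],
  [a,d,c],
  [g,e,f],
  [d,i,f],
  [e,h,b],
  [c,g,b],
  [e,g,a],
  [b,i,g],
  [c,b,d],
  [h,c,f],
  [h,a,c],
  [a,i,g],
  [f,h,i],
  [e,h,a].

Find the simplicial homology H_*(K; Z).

H_0 = Z,  H_1 = Z^2,  H_2 = Z.

We work with the vertex ordering a < b < c < d < e < f < g < h < i. The simplices of K, each written with vertices in increasing order, are:

  0-simplices (9): a, b, c, d, e, f, g, h, i
  1-simplices (27): ac, ad, ae, ag, ah, ai, bc, bd, be, bg, bh, bi, cd, cf, cg, ch, de, df, di, ef, eg, eh, fg, fh, fi, gi, hi
  2-simplices (18): acd, ach, adi, aeg, aeh, agi, bcd, bcg, bde, beh, bgi, bhi, cfg, cfh, def, dfi, efg, fhi

so the chain groups are C_0 ≅ Z^9, C_1 ≅ Z^27, C_2 ≅ Z^18.

Boundary ∂_1: C_1 → C_0 is given by ∂[p,q] = [q] − [p].
This gives a 9×27 integer matrix of rank 8; reducing to Smith normal form yields diagonal entries (1,1,1,1,1,1,1,1).

Boundary ∂_2: C_2 → C_1 sends each 2-simplex [p,q,r] to [q,r] − [p,r] + [p,q]. For instance
  ∂aeg = eg − ag + ae,
  ∂dfi = fi − di + df.
As a 27×18 matrix over Z this has rank 17, with invariant factors (1,1,1,1,1,1,1,1,1,1,1,1,1,1,1,1,1).

From H_k ≅ ker(∂_k) / im(∂_{k+1}) we obtain:

  H_0: rank C_0 − rank ∂_1 = 9 − 8 = 1, and the invariant factors of ∂_1 are all 1, so H_0 ≅ Z.
  H_1: rank ker ∂_1 − rank ∂_2 = (27 − 8) − 17 = 2, and the invariant factors of ∂_2 are all 1, so H_1 ≅ Z^2.
  H_2: rank ker ∂_2 − rank ∂_3 = (18 − 17) − 0 = 1, and there is no ∂_3, so H_2 ≅ Z.

As a check, the Euler characteristic is 9 − 27 + 18 = 0, which agrees with 1 − 2 + 1 = 0.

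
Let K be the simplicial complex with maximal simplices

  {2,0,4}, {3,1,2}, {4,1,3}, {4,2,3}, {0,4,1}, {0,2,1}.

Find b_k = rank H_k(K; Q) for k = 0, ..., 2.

b_0 = 1, b_1 = 0, b_2 = 1.

Take the total order 0 < 1 < 2 < 3 < 4 on the vertex set. Then K (dimension 2) consists of the simplices:

  0-simplices (5): [0], [1], [2], [3], [4]
  1-simplices (9): [0,1], [0,2], [0,4], [1,2], [1,3], [1,4], [2,3], [2,4], [3,4]
  2-simplices (6): [0,1,2], [0,1,4], [0,2,4], [1,2,3], [1,3,4], [2,3,4]

so the chain groups are C_0 ≅ Z^5, C_1 ≅ Z^9, C_2 ≅ Z^6.

The boundary map ∂_1: C_1 → C_0 sends each edge [p,q] (with p < q) to q − p.
The resulting 5×9 matrix has rank 4, and its Smith normal form has invariant factors (1,1,1,1).

∂_2: C_2 → C_1 acts by ∂[p,q,r] = [q,r] − [p,r] + [p,q]. For instance
  ∂[1,2,3] = [2,3] − [1,3] + [1,2],
  ∂[1,3,4] = [3,4] − [1,4] + [1,3].
The resulting 9×6 matrix has rank 5, and its Smith normal form has invariant factors (1,1,1,1,1).

Now H_k = ker ∂_k / im ∂_{k+1}, so:

  H_0: rank C_0 − rank ∂_1 = 5 − 4 = 1, and the invariant factors of ∂_1 are all 1, so H_0 ≅ Z.
  H_1: rank ker ∂_1 − rank ∂_2 = (9 − 4) − 5 = 0, and the invariant factors of ∂_2 are all 1, so H_1 ≅ 0.
  H_2: rank ker ∂_2 − rank ∂_3 = (6 − 5) − 0 = 1, and there is no ∂_3, so H_2 ≅ Z.

Hence the Betti numbers are b_0 = 1, b_1 = 0, b_2 = 1.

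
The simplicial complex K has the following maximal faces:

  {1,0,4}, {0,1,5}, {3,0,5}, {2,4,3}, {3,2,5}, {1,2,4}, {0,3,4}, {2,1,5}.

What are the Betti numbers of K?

b_0 = 1, b_1 = 0, b_2 = 1.

Fix the vertex order 0 < 1 < 2 < 3 < 4 < 5 and write every simplex with vertices in increasing order. Then dim K = 2 and the simplices of K are:

  0-simplices (6): [0], [1], [2], [3], [4], [5]
  1-simplices (12): [0,1], [0,3], [0,4], [0,5], [1,2], [1,4], [1,5], [2,3], [2,4], [2,5], [3,4], [3,5]
  2-simplices (8): [0,1,4], [0,1,5], [0,3,4], [0,3,5], [1,2,4], [1,2,5], [2,3,4], [2,3,5]

so the chain groups are C_0 ≅ Z^6, C_1 ≅ Z^12, C_2 ≅ Z^8.

Boundary ∂_1: C_1 → C_0 is given by ∂[p,q] = [q] − [p]. For instance
  ∂[2,4] = [4] − [2].
The resulting 6×12 matrix has rank 5, and its Smith normal form has invariant factors (1,1,1,1,1).

The boundary map ∂_2: C_2 → C_1 sends each 2-simplex [p,q,r] to [q,r] − [p,r] + [p,q]. For instance
  ∂[0,1,4] = [1,4] − [0,4] + [0,1],
  ∂[0,1,5] = [1,5] − [0,5] + [0,1].
This gives a 12×8 integer matrix of rank 7; reducing to Smith normal form yields diagonal entries (1,1,1,1,1,1,1).

Reading off H_k = ker ∂_k / im ∂_{k+1}:

  H_0: rank C_0 − rank ∂_1 = 6 − 5 = 1, and the invariant factors of ∂_1 are all 1, so H_0 ≅ Z.
  H_1: rank ker ∂_1 − rank ∂_2 = (12 − 5) − 7 = 0, and the invariant factors of ∂_2 are all 1, so H_1 ≅ 0.
  H_2: rank ker ∂_2 − rank ∂_3 = (8 − 7) − 0 = 1, and there is no ∂_3, so H_2 ≅ Z.

(K is a triangulation of the 2-sphere S^2.)

Hence the Betti numbers are b_0 = 1, b_1 = 0, b_2 = 1.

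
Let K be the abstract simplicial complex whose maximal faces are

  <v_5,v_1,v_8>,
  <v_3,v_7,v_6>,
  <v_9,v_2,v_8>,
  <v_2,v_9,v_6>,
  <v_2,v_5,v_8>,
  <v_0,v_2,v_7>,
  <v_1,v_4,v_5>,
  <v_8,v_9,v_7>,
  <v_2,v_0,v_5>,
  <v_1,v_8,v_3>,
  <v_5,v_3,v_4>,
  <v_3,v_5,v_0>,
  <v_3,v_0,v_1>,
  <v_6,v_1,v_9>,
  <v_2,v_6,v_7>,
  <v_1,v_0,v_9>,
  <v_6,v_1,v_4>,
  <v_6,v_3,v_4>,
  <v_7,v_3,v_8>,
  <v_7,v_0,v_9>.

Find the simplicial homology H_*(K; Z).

H_0 = Z,  H_1 = Z × Z/2,  H_2 = 0.

Take the total order v_0 < v_1 < v_2 < v_3 < v_4 < v_5 < v_6 < v_7 < v_8 < v_9 on the vertex set. Then K (dimension 2) consists of the simplices:

  0-simplices (10): [v_0], [v_1], [v_2], [v_3], [v_4], [v_5], [v_6], [v_7], [v_8], [v_9]
  1-simplices (30): (30 of them)
  2-simplices (20): (20 of them)

giving chain groups C_0 ≅ Z^10, C_1 ≅ Z^30, C_2 ≅ Z^20.

∂_1: C_1 → C_0 is given by ∂[p,q] = [q] − [p].
The resulting 10×30 matrix has rank 9, and its Smith normal form has invariant factors (1,1,1,1,1,1,1,1,1).

The boundary map ∂_2: C_2 → C_1 acts by ∂[p,q,r] = [q,r] − [p,r] + [p,q]. For instance
  ∂[v_2,v_6,v_7] = [v_6,v_7] − [v_2,v_7] + [v_2,v_6],
  ∂[v_1,v_6,v_9] = [v_6,v_9] − [v_1,v_9] + [v_1,v_6].
This gives a 30×20 integer matrix of rank 20; reducing to Smith normal form yields diagonal entries (1,1,1,1,1,1,1,1,1,1,1,1,1,1,1,1,1,1,1,2).

Computing H_k = (kernel of ∂_k) / (image of ∂_{k+1}):

  H_0: rank C_0 − rank ∂_1 = 10 − 9 = 1, and the invariant factors of ∂_1 are all 1, so H_0 ≅ Z.
  H_1: rank ker ∂_1 − rank ∂_2 = (30 − 9) − 20 = 1, and ∂_2 has invariant factor 2 > 1, so H_1 ≅ Z × Z/2.
  H_2: rank ker ∂_2 − rank ∂_3 = (20 − 20) − 0 = 0, and there is no ∂_3, so H_2 ≅ 0.

As a check, the Euler characteristic is 10 − 30 + 20 = 0, which agrees with 1 − 1 + 0 = 0.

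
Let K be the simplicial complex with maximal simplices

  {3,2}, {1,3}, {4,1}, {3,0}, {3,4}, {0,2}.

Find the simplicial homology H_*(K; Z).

H_0 ≅ Z,  H_1 ≅ Z^2.

Order the vertices as 0 < 1 < 2 < 3 < 4. Listing each simplex with vertices in this order, K has dimension 1 with simplices:

  0-simplices (5): [0], [1], [2], [3], [4]
  1-simplices (6): [0,2], [0,3], [1,3], [1,4], [2,3], [3,4]

Hence C_0 ≅ Z^5, C_1 ≅ Z^6.

Boundary ∂_1: C_1 → C_0 sends each edge [p,q] (with p < q) to q − p. For instance
  ∂[0,3] = [3] − [0].
This gives a 5×6 integer matrix of rank 4; reducing to Smith normal form yields diagonal entries (1,1,1,1).

Reading off H_k = ker ∂_k / im ∂_{k+1}:

  H_0: rank C_0 − rank ∂_1 = 5 − 4 = 1, and the invariant factors of ∂_1 are all 1, so H_0 ≅ Z.
  H_1: rank ker ∂_1 − rank ∂_2 = (6 − 4) − 0 = 2, and there is no ∂_2, so H_1 ≅ Z^2.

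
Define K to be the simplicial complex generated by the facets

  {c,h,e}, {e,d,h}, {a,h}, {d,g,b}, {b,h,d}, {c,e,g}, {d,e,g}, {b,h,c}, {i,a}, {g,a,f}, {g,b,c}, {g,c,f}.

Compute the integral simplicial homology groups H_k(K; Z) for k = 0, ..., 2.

Order the vertices as a < b < c < d < e < f < g < h < i. Listing each simplex with vertices in this order, K has dimension 2 with simplices:

  0-simplices (9): a, b, c, d, e, f, g, h, i
  1-simplices (18): af, ag, ah, ai, bc, bd, bg, bh, ce, cf, cg, ch, de, dg, dh, eg, eh, fg
  2-simplices (10): afg, bcg, bch, bdg, bdh, ceg, ceh, cfg, deg, deh

so the chain groups are C_0 ≅ Z^9, C_1 ≅ Z^18, C_2 ≅ Z^10.

Boundary ∂_1: C_1 → C_0 is given by ∂[p,q] = [q] − [p].
As a 9×18 matrix over Z this has rank 8, with invariant factors (1,1,1,1,1,1,1,1).

The boundary map ∂_2: C_2 → C_1 acts by ∂[p,q,r] = [q,r] − [p,r] + [p,q]. For instance
  ∂deg = eg − dg + de,
  ∂bcg = cg − bg + bc.
As a 18×10 matrix over Z this has rank 9, with invariant factors (1,1,1,1,1,1,1,1,1).

Computing H_k = (kernel of ∂_k) / (image of ∂_{k+1}):

  H_0: rank C_0 − rank ∂_1 = 9 − 8 = 1, and the invariant factors of ∂_1 are all 1, so H_0 ≅ Z.
  H_1: rank ker ∂_1 − rank ∂_2 = (18 − 8) − 9 = 1, and the invariant factors of ∂_2 are all 1, so H_1 ≅ Z.
  H_2: rank ker ∂_2 − rank ∂_3 = (10 − 9) − 0 = 1, and there is no ∂_3, so H_2 ≅ Z.

H_0 ≅ Z,  H_1 ≅ Z,  H_2 ≅ Z.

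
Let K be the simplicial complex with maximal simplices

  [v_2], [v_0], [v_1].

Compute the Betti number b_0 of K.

b_0 = 3.

K has 3 vertices.
rank ∂_0 = 0, rank ∂_1 = 0 ⇒ b_0 = 3 − 0 − 0 = 3. So H_0 = Z^3.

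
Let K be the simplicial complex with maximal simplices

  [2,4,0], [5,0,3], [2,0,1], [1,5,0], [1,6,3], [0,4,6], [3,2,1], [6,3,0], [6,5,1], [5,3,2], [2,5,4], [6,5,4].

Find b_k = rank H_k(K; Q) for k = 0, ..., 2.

b_0 = 1, b_1 = 0, b_2 = 0.

We work with the vertex ordering 0 < 1 < 2 < 3 < 4 < 5 < 6. The simplices of K, each written with vertices in increasing order, are:

  0-simplices (7): [0], [1], [2], [3], [4], [5], [6]
  1-simplices (18): [0,1], [0,2], [0,3], [0,4], [0,5], [0,6], [1,2], [1,3], [1,5], [1,6], [2,3], [2,4], [2,5], [3,5], [3,6], [4,5], [4,6], [5,6]
  2-simplices (12): [0,1,2], [0,1,5], [0,2,4], [0,3,5], [0,3,6], [0,4,6], [1,2,3], [1,3,6], [1,5,6], [2,3,5], [2,4,5], [4,5,6]

so the chain groups are C_0 ≅ Z^7, C_1 ≅ Z^18, C_2 ≅ Z^12.

Boundary ∂_1: C_1 → C_0 sends each edge [p,q] (with p < q) to q − p.
The resulting 7×18 matrix has rank 6, and its Smith normal form has invariant factors (1,1,1,1,1,1).

∂_2: C_2 → C_1 maps a triangle to the signed sum of its edges. For instance
  ∂[0,2,4] = [2,4] − [0,4] + [0,2],
  ∂[0,1,5] = [1,5] − [0,5] + [0,1].
This gives a 18×12 integer matrix of rank 12; reducing to Smith normal form yields diagonal entries (1,1,1,1,1,1,1,1,1,1,1,2).

From H_k ≅ ker(∂_k) / im(∂_{k+1}) we obtain:

  H_0: rank C_0 − rank ∂_1 = 7 − 6 = 1, and the invariant factors of ∂_1 are all 1, so H_0 ≅ Z.
  H_1: rank ker ∂_1 − rank ∂_2 = (18 − 6) − 12 = 0, and ∂_2 has invariant factor 2 > 1, so H_1 ≅ Z/2.
  H_2: rank ker ∂_2 − rank ∂_3 = (12 − 12) − 0 = 0, and there is no ∂_3, so H_2 ≅ 0.

(K is a triangulation of the real projective plane RP^2.)

Hence the Betti numbers are b_0 = 1, b_1 = 0, b_2 = 0.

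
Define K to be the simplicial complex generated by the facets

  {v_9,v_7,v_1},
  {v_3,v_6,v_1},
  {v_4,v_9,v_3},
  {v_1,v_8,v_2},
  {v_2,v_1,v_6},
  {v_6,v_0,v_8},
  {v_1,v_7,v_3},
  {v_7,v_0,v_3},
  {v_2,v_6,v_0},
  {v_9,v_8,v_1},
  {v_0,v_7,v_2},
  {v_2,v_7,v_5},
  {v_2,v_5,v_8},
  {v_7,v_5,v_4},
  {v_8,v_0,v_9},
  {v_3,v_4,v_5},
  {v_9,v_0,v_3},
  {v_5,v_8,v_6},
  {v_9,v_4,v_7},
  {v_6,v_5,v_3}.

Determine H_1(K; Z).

H_1 ≅ Z ⊕ Z/2Z.

Order the vertices as v_0 < v_1 < v_2 < v_3 < v_4 < v_5 < v_6 < v_7 < v_8 < v_9. Listing each simplex with vertices in this order, K has dimension 2 with simplices:

  0-simplices (10): [v_0], [v_1], [v_2], [v_3], [v_4], [v_5], [v_6], [v_7], [v_8], [v_9]
  1-simplices (30): (30 of them)
  2-simplices (20): (20 of them)

Hence C_0 ≅ Z^10, C_1 ≅ Z^30, C_2 ≅ Z^20.

∂_1: C_1 → C_0 maps an edge to its endpoints' difference, ∂[p,q] = q − p.
The 10×30 boundary matrix has rank 9 and Smith normal form diag(1,1,1,1,1,1,1,1,1).

∂_2: C_2 → C_1 acts by ∂[p,q,r] = [q,r] − [p,r] + [p,q]. For instance
  ∂[v_1,v_3,v_7] = [v_3,v_7] − [v_1,v_7] + [v_1,v_3],
  ∂[v_4,v_7,v_9] = [v_7,v_9] − [v_4,v_9] + [v_4,v_7].
The 30×20 boundary matrix has rank 20 and Smith normal form diag(1,1,1,1,1,1,1,1,1,1,1,1,1,1,1,1,1,1,1,2).

From H_k ≅ ker(∂_k) / im(∂_{k+1}) we obtain:

  H_1: rank ker ∂_1 − rank ∂_2 = (30 − 9) − 20 = 1, and ∂_2 has invariant factor 2 > 1, so H_1 = Z ⊕ Z/2Z.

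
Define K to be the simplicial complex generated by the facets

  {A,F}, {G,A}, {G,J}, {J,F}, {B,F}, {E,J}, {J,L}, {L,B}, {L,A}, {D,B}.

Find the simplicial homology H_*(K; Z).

We work with the vertex ordering A < B < D < E < F < G < J < L. The simplices of K, each written with vertices in increasing order, are:

  0-simplices (8): A, B, D, E, F, G, J, L
  1-simplices (10): AF, AG, AL, BD, BF, BL, EJ, FJ, GJ, JL

giving chain groups C_0 ≅ Z^8, C_1 ≅ Z^10.

∂_1: C_1 → C_0 sends each edge [p,q] (with p < q) to q − p.
The 8×10 boundary matrix has rank 7 and Smith normal form diag(1,1,1,1,1,1,1).

From H_k ≅ ker(∂_k) / im(∂_{k+1}) we obtain:

  H_0: rank C_0 − rank ∂_1 = 8 − 7 = 1, and the invariant factors of ∂_1 are all 1, so H_0 = Z.
  H_1: rank ker ∂_1 − rank ∂_2 = (10 − 7) − 0 = 3, and there is no ∂_2, so H_1 = Z^3.

As a check, the Euler characteristic is 8 − 10 = -2, which agrees with 1 − 3 = -2.

H_0 = Z,  H_1 = Z^3.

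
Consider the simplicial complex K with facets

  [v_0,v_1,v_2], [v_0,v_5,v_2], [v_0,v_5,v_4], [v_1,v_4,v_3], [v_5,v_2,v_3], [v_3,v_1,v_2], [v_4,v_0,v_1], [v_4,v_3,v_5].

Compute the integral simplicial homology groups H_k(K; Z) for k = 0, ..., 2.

H_0 = Z,  H_1 = 0,  H_2 = Z.

Take the total order v_0 < v_1 < v_2 < v_3 < v_4 < v_5 on the vertex set. Then K (dimension 2) consists of the simplices:

  0-simplices (6): [v_0], [v_1], [v_2], [v_3], [v_4], [v_5]
  1-simplices (12): [v_0,v_1], [v_0,v_2], [v_0,v_4], [v_0,v_5], [v_1,v_2], [v_1,v_3], [v_1,v_4], [v_2,v_3], [v_2,v_5], [v_3,v_4], [v_3,v_5], [v_4,v_5]
  2-simplices (8): [v_0,v_1,v_2], [v_0,v_1,v_4], [v_0,v_2,v_5], [v_0,v_4,v_5], [v_1,v_2,v_3], [v_1,v_3,v_4], [v_2,v_3,v_5], [v_3,v_4,v_5]

Hence C_0 ≅ Z^6, C_1 ≅ Z^12, C_2 ≅ Z^8.

The boundary map ∂_1: C_1 → C_0 sends each edge [p,q] (with p < q) to q − p.
The 6×12 boundary matrix has rank 5 and Smith normal form diag(1,1,1,1,1).

∂_2: C_2 → C_1 maps a triangle to the signed sum of its edges. For instance
  ∂[v_1,v_3,v_4] = [v_3,v_4] − [v_1,v_4] + [v_1,v_3],
  ∂[v_0,v_4,v_5] = [v_4,v_5] − [v_0,v_5] + [v_0,v_4].
The resulting 12×8 matrix has rank 7, and its Smith normal form has invariant factors (1,1,1,1,1,1,1).

Computing H_k = (kernel of ∂_k) / (image of ∂_{k+1}):

  H_0: rank C_0 − rank ∂_1 = 6 − 5 = 1, and the invariant factors of ∂_1 are all 1, so H_0 = Z.
  H_1: rank ker ∂_1 − rank ∂_2 = (12 − 5) − 7 = 0, and the invariant factors of ∂_2 are all 1, so H_1 = 0.
  H_2: rank ker ∂_2 − rank ∂_3 = (8 − 7) − 0 = 1, and there is no ∂_3, so H_2 = Z.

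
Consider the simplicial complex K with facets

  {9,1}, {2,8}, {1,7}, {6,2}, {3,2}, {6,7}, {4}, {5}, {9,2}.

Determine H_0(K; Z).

H_0 ≅ Z^3.

Order the vertices as 1 < 2 < 3 < 4 < 5 < 6 < 7 < 8 < 9. Listing each simplex with vertices in this order, K has dimension 1 with simplices:

  0-simplices (9): [1], [2], [3], [4], [5], [6], [7], [8], [9]
  1-simplices (7): [1,7], [1,9], [2,3], [2,6], [2,8], [2,9], [6,7]

so the chain groups are C_0 ≅ Z^9, C_1 ≅ Z^7.

∂_1: C_1 → C_0 maps an edge to its endpoints' difference, ∂[p,q] = q − p.
The resulting 9×7 matrix has rank 6, and its Smith normal form has invariant factors (1,1,1,1,1,1).

Now H_k = ker ∂_k / im ∂_{k+1}, so:

  H_0: rank C_0 − rank ∂_1 = 9 − 6 = 3, and the invariant factors of ∂_1 are all 1, so H_0 ≅ Z^3.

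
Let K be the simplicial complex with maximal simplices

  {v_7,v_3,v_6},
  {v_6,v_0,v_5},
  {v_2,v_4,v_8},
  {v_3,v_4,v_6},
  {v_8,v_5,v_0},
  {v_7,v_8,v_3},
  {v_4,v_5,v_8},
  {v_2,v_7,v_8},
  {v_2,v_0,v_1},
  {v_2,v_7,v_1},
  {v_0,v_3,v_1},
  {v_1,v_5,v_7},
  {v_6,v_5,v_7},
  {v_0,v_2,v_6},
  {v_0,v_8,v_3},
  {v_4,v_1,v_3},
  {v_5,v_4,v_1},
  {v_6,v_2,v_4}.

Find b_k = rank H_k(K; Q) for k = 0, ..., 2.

b_0 = 1, b_1 = 2, b_2 = 1.

Take the total order v_0 < v_1 < v_2 < v_3 < v_4 < v_5 < v_6 < v_7 < v_8 on the vertex set. Then K (dimension 2) consists of the simplices:

  0-simplices (9): [v_0], [v_1], [v_2], [v_3], [v_4], [v_5], [v_6], [v_7], [v_8]
  1-simplices (27): (27 of them)
  2-simplices (18): (18 of them)

so the chain groups are C_0 ≅ Z^9, C_1 ≅ Z^27, C_2 ≅ Z^18.

∂_1: C_1 → C_0 is given by ∂[p,q] = [q] − [p].
The resulting 9×27 matrix has rank 8, and its Smith normal form has invariant factors (1,1,1,1,1,1,1,1).

The boundary map ∂_2: C_2 → C_1 sends each 2-simplex [p,q,r] to [q,r] − [p,r] + [p,q]. For instance
  ∂[v_0,v_5,v_6] = [v_5,v_6] − [v_0,v_6] + [v_0,v_5],
  ∂[v_2,v_4,v_6] = [v_4,v_6] − [v_2,v_6] + [v_2,v_4].
The resulting 27×18 matrix has rank 17, and its Smith normal form has invariant factors (1,1,1,1,1,1,1,1,1,1,1,1,1,1,1,1,1).

Reading off H_k = ker ∂_k / im ∂_{k+1}:

  H_0: rank C_0 − rank ∂_1 = 9 − 8 = 1, and the invariant factors of ∂_1 are all 1, so H_0 = Z.
  H_1: rank ker ∂_1 − rank ∂_2 = (27 − 8) − 17 = 2, and the invariant factors of ∂_2 are all 1, so H_1 = Z^2.
  H_2: rank ker ∂_2 − rank ∂_3 = (18 − 17) − 0 = 1, and there is no ∂_3, so H_2 = Z.

As a check, the Euler characteristic is 9 − 27 + 18 = 0, which agrees with 1 − 2 + 1 = 0.
(K is a triangulation of the torus T^2.)

Hence the Betti numbers are b_0 = 1, b_1 = 2, b_2 = 1.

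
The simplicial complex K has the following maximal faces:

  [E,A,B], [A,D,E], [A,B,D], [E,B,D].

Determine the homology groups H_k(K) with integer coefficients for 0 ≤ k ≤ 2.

H_0 ≅ Z,  H_1 = 0,  H_2 ≅ Z.

Fix the vertex order A < B < D < E and write every simplex with vertices in increasing order. Then dim K = 2 and the simplices of K are:

  0-simplices (4): A, B, D, E
  1-simplices (6): AB, AD, AE, BD, BE, DE
  2-simplices (4): ABD, ABE, ADE, BDE

so the chain groups are C_0 ≅ Z^4, C_1 ≅ Z^6, C_2 ≅ Z^4.

∂_1: C_1 → C_0 is given by ∂[p,q] = [q] − [p]. For instance
  ∂AD = D − A.
The 4×6 boundary matrix has rank 3 and Smith normal form diag(1,1,1).

∂_2: C_2 → C_1 maps a triangle to the signed sum of its edges. For instance
  ∂ABD = BD − AD + AB,
  ∂ADE = DE − AE + AD.
As a 6×4 matrix over Z this has rank 3, with invariant factors (1,1,1).

Computing H_k = (kernel of ∂_k) / (image of ∂_{k+1}):

  H_0: rank C_0 − rank ∂_1 = 4 − 3 = 1, and the invariant factors of ∂_1 are all 1, so H_0 = Z.
  H_1: rank ker ∂_1 − rank ∂_2 = (6 − 3) − 3 = 0, and the invariant factors of ∂_2 are all 1, so H_1 = 0.
  H_2: rank ker ∂_2 − rank ∂_3 = (4 − 3) − 0 = 1, and there is no ∂_3, so H_2 = Z.

As a check, the Euler characteristic is 4 − 6 + 4 = 2, which agrees with 1 − 0 + 1 = 2.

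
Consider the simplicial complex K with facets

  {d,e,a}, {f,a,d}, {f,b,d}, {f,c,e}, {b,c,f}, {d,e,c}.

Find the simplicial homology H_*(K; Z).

H_0 ≅ Z,  H_1 ≅ Z,  H_2 = 0.

K has 6 vertices, 12 edges, 6 triangles.
rank ∂_0 = 0, rank ∂_1 = 5 ⇒ b_0 = 6 − 0 − 5 = 1; all invariant factors of ∂_1 are 1 so no torsion. So H_0 = Z.
rank ∂_1 = 5, rank ∂_2 = 6 ⇒ b_1 = 12 − 5 − 6 = 1; all invariant factors of ∂_2 are 1 so no torsion. So H_1 = Z.
rank ∂_2 = 6, rank ∂_3 = 0 ⇒ b_2 = 6 − 6 − 0 = 0. So H_2 = 0.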